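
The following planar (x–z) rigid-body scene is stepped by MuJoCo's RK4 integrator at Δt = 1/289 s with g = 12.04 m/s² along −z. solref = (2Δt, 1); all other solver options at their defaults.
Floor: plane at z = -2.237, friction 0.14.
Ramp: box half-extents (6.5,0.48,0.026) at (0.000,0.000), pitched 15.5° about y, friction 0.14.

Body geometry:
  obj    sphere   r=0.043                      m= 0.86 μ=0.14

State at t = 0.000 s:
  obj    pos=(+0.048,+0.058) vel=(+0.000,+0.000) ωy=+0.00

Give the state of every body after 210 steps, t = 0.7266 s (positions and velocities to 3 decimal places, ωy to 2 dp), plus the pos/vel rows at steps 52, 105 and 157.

State at t = 0.7266 s:
  obj    pos=(+0.633,-0.104) vel=(+1.609,-0.446) ωy=+38.83

Key-timestep trajectory:
   step    t(s)  obj.x    obj.z    obj.vx   obj.vz 
     52  0.1799   +0.084  +0.048  +0.399  -0.111
    105  0.3633   +0.194  +0.018  +0.805  -0.223
    157  0.5433   +0.375  -0.032  +1.203  -0.334


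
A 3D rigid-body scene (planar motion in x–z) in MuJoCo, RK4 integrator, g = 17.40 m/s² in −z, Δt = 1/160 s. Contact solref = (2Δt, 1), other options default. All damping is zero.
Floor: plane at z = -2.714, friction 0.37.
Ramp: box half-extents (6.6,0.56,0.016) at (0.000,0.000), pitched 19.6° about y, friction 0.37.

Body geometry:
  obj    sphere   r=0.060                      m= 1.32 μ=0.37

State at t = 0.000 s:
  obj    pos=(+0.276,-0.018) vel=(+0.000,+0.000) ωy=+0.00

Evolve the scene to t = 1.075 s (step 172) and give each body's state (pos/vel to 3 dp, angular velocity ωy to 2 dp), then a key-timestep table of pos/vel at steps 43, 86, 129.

State at t = 1.075 s:
  obj    pos=(+2.546,-0.826) vel=(+4.222,-1.503) ωy=+74.69

Key-timestep trajectory:
   step    t(s)  obj.x    obj.z    obj.vx   obj.vz 
     43  0.2687   +0.418  -0.068  +1.056  -0.376
     86  0.5375   +0.844  -0.220  +2.111  -0.752
    129  0.8063   +1.553  -0.472  +3.167  -1.128


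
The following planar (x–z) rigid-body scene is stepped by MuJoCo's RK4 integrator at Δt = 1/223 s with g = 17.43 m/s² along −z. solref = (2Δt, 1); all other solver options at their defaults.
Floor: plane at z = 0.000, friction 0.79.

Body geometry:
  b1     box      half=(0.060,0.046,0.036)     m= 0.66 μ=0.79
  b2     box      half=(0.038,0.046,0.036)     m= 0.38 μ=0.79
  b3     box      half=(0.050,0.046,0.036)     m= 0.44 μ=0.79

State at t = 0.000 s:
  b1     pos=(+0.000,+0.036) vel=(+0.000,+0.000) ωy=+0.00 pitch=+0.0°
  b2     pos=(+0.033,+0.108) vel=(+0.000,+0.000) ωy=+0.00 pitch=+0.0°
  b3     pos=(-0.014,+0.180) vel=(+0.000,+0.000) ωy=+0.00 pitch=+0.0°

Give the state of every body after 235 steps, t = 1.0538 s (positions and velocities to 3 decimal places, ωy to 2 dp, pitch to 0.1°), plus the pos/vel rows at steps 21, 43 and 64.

State at t = 1.0538 s:
  b1     pos=(+0.000,+0.036) vel=(+0.000,+0.000) ωy=+0.00 pitch=+0.0°
  b2     pos=(+0.033,+0.108) vel=(+0.000,+0.000) ωy=+0.00 pitch=+0.0°
  b3     pos=(-0.138,+0.036) vel=(+0.000,+0.000) ωy=+0.00 pitch=+180.0°

Key-timestep trajectory:
   step    t(s)  b1.x    b1.z    b1.vx   b1.vz   b2.x    b2.z    b2.vx   b2.vz   b3.x    b3.z    b3.vx   b3.vz 
     21  0.0942   +0.000  +0.036  +0.000  +0.000   +0.033  +0.108  +0.001  +0.000   -0.024  +0.175  -0.243  -0.151
     43  0.1928   +0.000  +0.036  +0.000  -0.002   +0.033  +0.108  -0.002  +0.000   -0.060  +0.121  -0.747  -0.094
     64  0.2870   +0.000  +0.036  +0.000  +0.000   +0.033  +0.108  +0.000  +0.000   -0.131  +0.059  -0.755  -1.459


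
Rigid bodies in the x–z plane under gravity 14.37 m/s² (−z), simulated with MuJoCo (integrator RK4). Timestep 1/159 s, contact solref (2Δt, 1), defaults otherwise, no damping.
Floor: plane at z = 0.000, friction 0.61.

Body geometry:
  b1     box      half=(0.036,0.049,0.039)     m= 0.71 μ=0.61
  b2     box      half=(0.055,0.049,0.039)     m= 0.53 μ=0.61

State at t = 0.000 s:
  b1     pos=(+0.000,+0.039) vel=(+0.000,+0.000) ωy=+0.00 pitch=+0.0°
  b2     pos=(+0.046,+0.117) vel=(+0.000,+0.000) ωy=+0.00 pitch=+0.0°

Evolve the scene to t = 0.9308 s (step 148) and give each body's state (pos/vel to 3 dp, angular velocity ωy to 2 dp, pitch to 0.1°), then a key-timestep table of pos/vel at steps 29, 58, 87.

State at t = 0.9308 s:
  b1     pos=(+0.000,+0.039) vel=(+0.000,+0.000) ωy=+0.00 pitch=+0.0°
  b2     pos=(+0.099,+0.055) vel=(+0.000,+0.000) ωy=+0.00 pitch=+90.0°

Key-timestep trajectory:
   step    t(s)  b1.x    b1.z    b1.vx   b1.vz   b2.x    b2.z    b2.vx   b2.vz 
     29  0.1824   +0.000  +0.039  +0.000  +0.000   +0.079  +0.081  +0.309  -0.840
     58  0.3648   +0.000  +0.039  +0.000  +0.000   +0.125  +0.066  +0.004  +0.001
     87  0.5472   +0.000  +0.039  +0.000  +0.000   +0.094  +0.057  -0.016  +0.065


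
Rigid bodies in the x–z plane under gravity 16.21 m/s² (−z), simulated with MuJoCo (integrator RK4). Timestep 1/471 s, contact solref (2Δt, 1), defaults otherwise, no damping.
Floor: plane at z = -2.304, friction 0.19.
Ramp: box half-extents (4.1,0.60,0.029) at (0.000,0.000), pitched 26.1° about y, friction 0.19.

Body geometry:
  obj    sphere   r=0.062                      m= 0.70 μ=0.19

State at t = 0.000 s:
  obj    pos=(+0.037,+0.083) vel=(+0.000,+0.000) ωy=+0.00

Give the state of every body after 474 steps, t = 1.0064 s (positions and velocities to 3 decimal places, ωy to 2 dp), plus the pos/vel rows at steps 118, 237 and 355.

State at t = 1.0064 s:
  obj    pos=(+2.354,-1.052) vel=(+4.604,-2.255) ωy=+82.67

Key-timestep trajectory:
   step    t(s)  obj.x    obj.z    obj.vx   obj.vz 
    118  0.2505   +0.181  +0.013  +1.146  -0.562
    237  0.5032   +0.616  -0.201  +2.302  -1.128
    355  0.7537   +1.337  -0.553  +3.448  -1.689


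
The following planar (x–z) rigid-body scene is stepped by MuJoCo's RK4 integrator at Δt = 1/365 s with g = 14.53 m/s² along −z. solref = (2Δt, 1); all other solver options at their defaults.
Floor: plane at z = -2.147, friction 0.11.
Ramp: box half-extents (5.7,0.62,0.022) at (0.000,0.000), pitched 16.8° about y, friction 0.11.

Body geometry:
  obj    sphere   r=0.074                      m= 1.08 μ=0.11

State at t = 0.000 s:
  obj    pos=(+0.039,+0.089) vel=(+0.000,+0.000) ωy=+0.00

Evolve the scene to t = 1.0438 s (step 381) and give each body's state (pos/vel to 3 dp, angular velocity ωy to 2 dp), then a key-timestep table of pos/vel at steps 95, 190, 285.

State at t = 1.0438 s:
  obj    pos=(+1.604,-0.384) vel=(+2.998,-0.905) ωy=+42.31

Key-timestep trajectory:
   step    t(s)  obj.x    obj.z    obj.vx   obj.vz 
     95  0.2603   +0.136  +0.059  +0.748  -0.226
    190  0.5205   +0.428  -0.029  +1.495  -0.451
    285  0.7808   +0.914  -0.176  +2.242  -0.677


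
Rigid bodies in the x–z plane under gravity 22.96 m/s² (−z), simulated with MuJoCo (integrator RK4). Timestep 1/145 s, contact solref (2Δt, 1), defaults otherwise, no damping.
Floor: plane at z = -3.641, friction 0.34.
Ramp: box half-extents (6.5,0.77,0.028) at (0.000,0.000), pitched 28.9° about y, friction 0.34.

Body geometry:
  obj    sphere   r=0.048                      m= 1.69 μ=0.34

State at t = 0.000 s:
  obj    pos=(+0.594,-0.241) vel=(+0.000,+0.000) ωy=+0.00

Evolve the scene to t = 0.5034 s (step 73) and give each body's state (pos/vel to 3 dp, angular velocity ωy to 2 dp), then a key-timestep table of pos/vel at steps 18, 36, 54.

State at t = 0.5034 s:
  obj    pos=(+1.473,-0.727) vel=(+3.493,-1.928) ωy=+83.09

Key-timestep trajectory:
   step    t(s)  obj.x    obj.z    obj.vx   obj.vz 
     18  0.1241   +0.648  -0.271  +0.862  -0.475
     36  0.2483   +0.808  -0.359  +1.723  -0.951
     54  0.3724   +1.075  -0.507  +2.584  -1.426


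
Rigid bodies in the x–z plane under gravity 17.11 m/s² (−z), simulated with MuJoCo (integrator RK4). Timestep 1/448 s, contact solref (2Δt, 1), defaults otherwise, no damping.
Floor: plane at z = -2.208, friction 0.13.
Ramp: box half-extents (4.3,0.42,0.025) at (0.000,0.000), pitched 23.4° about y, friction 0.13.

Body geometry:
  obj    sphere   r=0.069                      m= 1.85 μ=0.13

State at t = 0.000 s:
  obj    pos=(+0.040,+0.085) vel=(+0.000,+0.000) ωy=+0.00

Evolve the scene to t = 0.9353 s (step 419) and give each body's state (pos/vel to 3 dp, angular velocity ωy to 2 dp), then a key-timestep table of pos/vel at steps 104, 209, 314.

State at t = 0.9353 s:
  obj    pos=(+1.988,-0.758) vel=(+4.166,-1.803) ωy=+65.78

Key-timestep trajectory:
   step    t(s)  obj.x    obj.z    obj.vx   obj.vz 
    104  0.2321   +0.160  +0.033  +1.034  -0.448
    209  0.4665   +0.525  -0.125  +2.078  -0.899
    314  0.7009   +1.134  -0.388  +3.122  -1.351


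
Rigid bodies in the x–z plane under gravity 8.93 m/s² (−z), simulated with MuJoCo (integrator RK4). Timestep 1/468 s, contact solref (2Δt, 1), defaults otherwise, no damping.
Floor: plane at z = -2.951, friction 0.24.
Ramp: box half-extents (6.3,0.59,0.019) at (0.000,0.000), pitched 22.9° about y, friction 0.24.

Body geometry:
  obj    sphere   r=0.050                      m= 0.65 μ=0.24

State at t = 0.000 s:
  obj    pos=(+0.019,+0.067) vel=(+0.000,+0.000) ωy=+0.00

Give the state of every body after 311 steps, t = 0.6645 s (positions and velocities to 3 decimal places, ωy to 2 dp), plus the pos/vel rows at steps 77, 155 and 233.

State at t = 0.6645 s:
  obj    pos=(+0.524,-0.146) vel=(+1.519,-0.642) ωy=+32.98

Key-timestep trajectory:
   step    t(s)  obj.x    obj.z    obj.vx   obj.vz 
     77  0.1645   +0.050  +0.054  +0.376  -0.159
    155  0.3312   +0.144  +0.014  +0.757  -0.320
    233  0.4979   +0.302  -0.053  +1.138  -0.481


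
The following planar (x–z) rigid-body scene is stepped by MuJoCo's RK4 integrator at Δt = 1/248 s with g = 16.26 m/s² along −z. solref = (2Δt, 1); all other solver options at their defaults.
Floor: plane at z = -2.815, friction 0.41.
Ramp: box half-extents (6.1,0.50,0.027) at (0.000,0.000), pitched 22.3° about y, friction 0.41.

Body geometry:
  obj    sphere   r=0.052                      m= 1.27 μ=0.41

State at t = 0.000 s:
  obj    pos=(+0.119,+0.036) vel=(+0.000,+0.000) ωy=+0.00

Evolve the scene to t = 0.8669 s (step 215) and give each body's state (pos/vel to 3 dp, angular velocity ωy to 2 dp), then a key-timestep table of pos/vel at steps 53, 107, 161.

State at t = 0.8669 s:
  obj    pos=(+1.652,-0.592) vel=(+3.535,-1.450) ωy=+73.46

Key-timestep trajectory:
   step    t(s)  obj.x    obj.z    obj.vx   obj.vz 
     53  0.2137   +0.212  -0.002  +0.871  -0.357
    107  0.4315   +0.499  -0.119  +1.759  -0.722
    161  0.6492   +0.978  -0.316  +2.647  -1.086


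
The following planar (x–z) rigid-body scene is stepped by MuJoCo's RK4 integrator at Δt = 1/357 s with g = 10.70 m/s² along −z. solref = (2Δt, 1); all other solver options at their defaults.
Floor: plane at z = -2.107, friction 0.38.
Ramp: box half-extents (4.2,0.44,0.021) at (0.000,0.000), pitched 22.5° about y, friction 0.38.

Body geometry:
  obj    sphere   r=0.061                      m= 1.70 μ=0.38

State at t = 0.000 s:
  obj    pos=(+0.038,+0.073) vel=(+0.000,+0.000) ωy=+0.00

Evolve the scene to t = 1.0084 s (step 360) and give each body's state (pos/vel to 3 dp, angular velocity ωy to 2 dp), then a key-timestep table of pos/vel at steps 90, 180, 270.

State at t = 1.0084 s:
  obj    pos=(+1.412,-0.496) vel=(+2.725,-1.129) ωy=+48.35

Key-timestep trajectory:
   step    t(s)  obj.x    obj.z    obj.vx   obj.vz 
     90  0.2521   +0.124  +0.037  +0.681  -0.282
    180  0.5042   +0.382  -0.069  +1.363  -0.564
    270  0.7563   +0.811  -0.247  +2.044  -0.847


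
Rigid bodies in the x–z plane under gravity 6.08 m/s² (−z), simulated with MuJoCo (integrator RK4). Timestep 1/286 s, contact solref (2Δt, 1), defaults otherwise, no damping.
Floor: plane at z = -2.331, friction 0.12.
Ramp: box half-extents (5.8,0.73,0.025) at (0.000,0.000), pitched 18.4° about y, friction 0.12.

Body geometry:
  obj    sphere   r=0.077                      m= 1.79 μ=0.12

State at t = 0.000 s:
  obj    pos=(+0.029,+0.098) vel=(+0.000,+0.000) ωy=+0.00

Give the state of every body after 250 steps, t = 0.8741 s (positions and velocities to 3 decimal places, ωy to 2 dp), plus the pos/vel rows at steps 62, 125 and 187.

State at t = 0.8741 s:
  obj    pos=(+0.526,-0.067) vel=(+1.137,-0.378) ωy=+15.56

Key-timestep trajectory:
   step    t(s)  obj.x    obj.z    obj.vx   obj.vz 
     62  0.2168   +0.060  +0.088  +0.282  -0.094
    125  0.4371   +0.153  +0.057  +0.569  -0.189
    187  0.6538   +0.307  +0.005  +0.851  -0.283


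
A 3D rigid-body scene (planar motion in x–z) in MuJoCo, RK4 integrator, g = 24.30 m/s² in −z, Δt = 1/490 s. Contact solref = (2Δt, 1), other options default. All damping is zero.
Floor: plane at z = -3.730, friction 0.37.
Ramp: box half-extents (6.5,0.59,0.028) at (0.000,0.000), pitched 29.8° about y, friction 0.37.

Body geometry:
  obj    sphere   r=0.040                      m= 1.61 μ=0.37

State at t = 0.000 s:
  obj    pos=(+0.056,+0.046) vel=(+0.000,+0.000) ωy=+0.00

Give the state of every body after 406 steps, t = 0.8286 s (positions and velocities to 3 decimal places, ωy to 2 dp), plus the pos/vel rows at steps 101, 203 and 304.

State at t = 0.8286 s:
  obj    pos=(+2.626,-1.425) vel=(+6.202,-3.552) ωy=+178.67

Key-timestep trajectory:
   step    t(s)  obj.x    obj.z    obj.vx   obj.vz 
    101  0.2061   +0.215  -0.045  +1.543  -0.884
    203  0.4143   +0.699  -0.322  +3.101  -1.776
    304  0.6204   +1.497  -0.779  +4.644  -2.660


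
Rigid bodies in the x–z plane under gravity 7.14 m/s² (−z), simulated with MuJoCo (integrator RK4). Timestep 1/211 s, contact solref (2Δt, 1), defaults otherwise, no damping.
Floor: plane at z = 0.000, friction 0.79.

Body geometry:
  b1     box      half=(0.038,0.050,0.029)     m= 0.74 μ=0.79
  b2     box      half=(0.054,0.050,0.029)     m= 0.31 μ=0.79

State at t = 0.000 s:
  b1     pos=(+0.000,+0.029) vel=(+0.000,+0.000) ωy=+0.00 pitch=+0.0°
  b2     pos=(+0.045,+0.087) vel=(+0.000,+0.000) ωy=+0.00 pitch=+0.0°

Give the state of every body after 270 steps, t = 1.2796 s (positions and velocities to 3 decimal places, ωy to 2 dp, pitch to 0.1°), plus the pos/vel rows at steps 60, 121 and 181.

State at t = 1.2796 s:
  b1     pos=(+0.000,+0.029) vel=(+0.000,+0.000) ωy=+0.00 pitch=+0.0°
  b2     pos=(+0.095,+0.054) vel=(+0.000,+0.000) ωy=+0.00 pitch=+90.0°

Key-timestep trajectory:
   step    t(s)  b1.x    b1.z    b1.vx   b1.vz   b2.x    b2.z    b2.vx   b2.vz 
     60  0.2844   +0.000  +0.029  +0.000  +0.000   +0.079  +0.060  +0.303  -0.027
    121  0.5735   +0.000  +0.029  +0.000  +0.000   +0.115  +0.061  -0.029  -0.005
    181  0.8578   +0.000  +0.029  +0.000  +0.000   +0.090  +0.056  +0.067  -0.028


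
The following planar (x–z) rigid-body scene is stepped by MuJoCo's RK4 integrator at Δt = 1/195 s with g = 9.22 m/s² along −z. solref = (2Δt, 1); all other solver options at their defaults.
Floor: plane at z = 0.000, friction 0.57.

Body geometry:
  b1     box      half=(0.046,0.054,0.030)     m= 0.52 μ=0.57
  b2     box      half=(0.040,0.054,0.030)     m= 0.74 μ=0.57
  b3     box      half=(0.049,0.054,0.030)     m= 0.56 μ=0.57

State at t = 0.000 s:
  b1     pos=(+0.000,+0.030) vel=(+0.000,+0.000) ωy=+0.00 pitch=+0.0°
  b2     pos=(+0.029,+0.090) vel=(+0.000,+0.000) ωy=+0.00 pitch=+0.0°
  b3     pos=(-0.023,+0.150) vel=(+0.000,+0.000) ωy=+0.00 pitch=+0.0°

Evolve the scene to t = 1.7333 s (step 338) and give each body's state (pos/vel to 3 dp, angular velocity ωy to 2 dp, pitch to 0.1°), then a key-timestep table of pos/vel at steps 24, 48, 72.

State at t = 1.7333 s:
  b1     pos=(+0.000,+0.030) vel=(+0.000,+0.000) ωy=+0.00 pitch=+0.0°
  b2     pos=(+0.029,+0.090) vel=(+0.000,+0.000) ωy=+0.00 pitch=+0.0°
  b3     pos=(-0.154,+0.030) vel=(+0.000,+0.000) ωy=+0.00 pitch=+180.0°

Key-timestep trajectory:
   step    t(s)  b1.x    b1.z    b1.vx   b1.vz   b2.x    b2.z    b2.vx   b2.vz   b3.x    b3.z    b3.vx   b3.vz 
     24  0.1231   +0.000  +0.030  +0.000  +0.000   +0.029  +0.090  +0.000  +0.000   -0.035  +0.142  -0.188  -0.210
     48  0.2462   +0.000  +0.030  +0.000  +0.000   +0.029  +0.090  +0.000  +0.000   -0.071  +0.109  -0.424  -0.263
     72  0.3692   +0.000  +0.030  +0.000  +0.000   +0.029  +0.090  +0.000  +0.000   -0.133  +0.036  -0.741  -0.558


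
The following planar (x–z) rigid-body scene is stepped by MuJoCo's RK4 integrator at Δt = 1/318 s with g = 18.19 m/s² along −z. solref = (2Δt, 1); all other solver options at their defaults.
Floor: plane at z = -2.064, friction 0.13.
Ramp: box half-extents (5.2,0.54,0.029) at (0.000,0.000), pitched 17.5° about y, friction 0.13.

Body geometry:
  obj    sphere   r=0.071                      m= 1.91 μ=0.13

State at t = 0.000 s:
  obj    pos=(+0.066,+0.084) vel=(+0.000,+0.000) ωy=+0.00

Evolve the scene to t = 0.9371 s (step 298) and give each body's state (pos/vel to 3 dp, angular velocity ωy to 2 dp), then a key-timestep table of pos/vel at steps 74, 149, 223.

State at t = 0.9371 s:
  obj    pos=(+1.702,-0.432) vel=(+3.492,-1.101) ωy=+51.56

Key-timestep trajectory:
   step    t(s)  obj.x    obj.z    obj.vx   obj.vz 
     74  0.2327   +0.167  +0.052  +0.867  -0.273
    149  0.4686   +0.475  -0.045  +1.746  -0.551
    223  0.7013   +0.982  -0.205  +2.613  -0.824


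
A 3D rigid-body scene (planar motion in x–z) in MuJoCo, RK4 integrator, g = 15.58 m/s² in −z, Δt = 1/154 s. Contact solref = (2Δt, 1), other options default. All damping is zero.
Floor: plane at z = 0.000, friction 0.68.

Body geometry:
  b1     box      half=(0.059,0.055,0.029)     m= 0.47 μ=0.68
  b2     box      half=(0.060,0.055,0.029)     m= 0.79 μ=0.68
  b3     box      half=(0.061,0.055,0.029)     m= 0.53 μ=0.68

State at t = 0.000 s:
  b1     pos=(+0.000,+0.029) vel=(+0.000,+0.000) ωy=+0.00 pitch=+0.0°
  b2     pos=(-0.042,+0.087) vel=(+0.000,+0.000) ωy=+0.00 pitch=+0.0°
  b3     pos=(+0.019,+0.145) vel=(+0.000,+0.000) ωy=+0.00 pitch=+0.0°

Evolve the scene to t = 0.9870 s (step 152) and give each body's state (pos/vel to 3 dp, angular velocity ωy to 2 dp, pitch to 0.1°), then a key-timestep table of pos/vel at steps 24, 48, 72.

State at t = 0.9870 s:
  b1     pos=(+0.000,+0.029) vel=(+0.000,+0.000) ωy=+0.00 pitch=+0.0°
  b2     pos=(-0.042,+0.087) vel=(+0.000,+0.000) ωy=+0.00 pitch=-0.1°
  b3     pos=(+0.158,+0.029) vel=(+0.000,+0.000) ωy=+0.00 pitch=+180.0°

Key-timestep trajectory:
   step    t(s)  b1.x    b1.z    b1.vx   b1.vz   b2.x    b2.z    b2.vx   b2.vz   b3.x    b3.z    b3.vx   b3.vz 
     24  0.1558   +0.000  +0.029  +0.000  +0.000   -0.042  +0.087  -0.001  +0.000   +0.022  +0.144  +0.061  -0.009
     48  0.3117   +0.000  +0.029  -0.001  -0.002   -0.042  +0.087  +0.000  +0.000   +0.049  +0.123  +0.359  -0.082
     72  0.4675   +0.000  +0.029  +0.000  +0.000   -0.042  +0.087  +0.000  +0.000   +0.130  +0.063  +0.599  -1.248


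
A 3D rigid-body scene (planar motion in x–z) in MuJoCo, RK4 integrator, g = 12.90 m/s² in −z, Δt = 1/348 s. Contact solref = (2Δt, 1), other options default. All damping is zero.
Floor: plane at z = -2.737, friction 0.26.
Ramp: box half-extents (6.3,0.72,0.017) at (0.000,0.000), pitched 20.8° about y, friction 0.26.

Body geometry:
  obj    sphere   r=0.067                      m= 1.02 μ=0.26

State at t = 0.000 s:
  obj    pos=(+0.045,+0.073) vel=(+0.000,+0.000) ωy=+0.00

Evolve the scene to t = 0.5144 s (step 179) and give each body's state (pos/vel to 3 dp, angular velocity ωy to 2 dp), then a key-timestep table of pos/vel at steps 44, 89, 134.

State at t = 0.5144 s:
  obj    pos=(+0.450,-0.081) vel=(+1.573,-0.598) ωy=+25.12

Key-timestep trajectory:
   step    t(s)  obj.x    obj.z    obj.vx   obj.vz 
     44  0.1264   +0.069  +0.063  +0.387  -0.147
     89  0.2557   +0.145  +0.035  +0.782  -0.297
    134  0.3851   +0.272  -0.013  +1.178  -0.447


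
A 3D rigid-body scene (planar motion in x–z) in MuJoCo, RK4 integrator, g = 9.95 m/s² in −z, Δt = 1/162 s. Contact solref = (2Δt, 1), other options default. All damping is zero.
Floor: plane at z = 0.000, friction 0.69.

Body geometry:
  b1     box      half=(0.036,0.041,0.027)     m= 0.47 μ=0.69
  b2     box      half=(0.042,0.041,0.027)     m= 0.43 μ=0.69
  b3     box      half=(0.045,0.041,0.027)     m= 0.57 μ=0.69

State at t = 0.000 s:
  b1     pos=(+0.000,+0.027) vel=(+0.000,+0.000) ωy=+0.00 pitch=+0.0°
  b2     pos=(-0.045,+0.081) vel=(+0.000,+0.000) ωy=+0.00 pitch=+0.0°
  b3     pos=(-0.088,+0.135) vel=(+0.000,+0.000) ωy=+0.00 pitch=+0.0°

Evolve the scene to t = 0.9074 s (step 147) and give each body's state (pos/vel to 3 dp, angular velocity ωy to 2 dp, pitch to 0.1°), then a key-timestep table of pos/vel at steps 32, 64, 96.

State at t = 0.9074 s:
  b1     pos=(+0.000,+0.027) vel=(+0.000,+0.000) ωy=+0.00 pitch=+0.0°
  b2     pos=(-0.084,+0.042) vel=(+0.000,+0.000) ωy=+0.00 pitch=-90.0°
  b3     pos=(-0.176,+0.045) vel=(+0.000,+0.000) ωy=+0.00 pitch=-90.0°

Key-timestep trajectory:
   step    t(s)  b1.x    b1.z    b1.vx   b1.vz   b2.x    b2.z    b2.vx   b2.vz   b3.x    b3.z    b3.vx   b3.vz 
     32  0.1975   +0.000  +0.027  +0.000  +0.000   -0.070  +0.047  -0.320  -0.309   -0.147  +0.046  -0.318  +0.117
     64  0.3951   +0.000  +0.027  +0.000  +0.000   -0.103  +0.049  +0.003  -0.001   -0.186  +0.050  +0.034  -0.011
     96  0.5926   +0.000  +0.027  +0.000  +0.000   -0.080  +0.044  +0.043  +0.050   -0.176  +0.045  +0.029  -0.001


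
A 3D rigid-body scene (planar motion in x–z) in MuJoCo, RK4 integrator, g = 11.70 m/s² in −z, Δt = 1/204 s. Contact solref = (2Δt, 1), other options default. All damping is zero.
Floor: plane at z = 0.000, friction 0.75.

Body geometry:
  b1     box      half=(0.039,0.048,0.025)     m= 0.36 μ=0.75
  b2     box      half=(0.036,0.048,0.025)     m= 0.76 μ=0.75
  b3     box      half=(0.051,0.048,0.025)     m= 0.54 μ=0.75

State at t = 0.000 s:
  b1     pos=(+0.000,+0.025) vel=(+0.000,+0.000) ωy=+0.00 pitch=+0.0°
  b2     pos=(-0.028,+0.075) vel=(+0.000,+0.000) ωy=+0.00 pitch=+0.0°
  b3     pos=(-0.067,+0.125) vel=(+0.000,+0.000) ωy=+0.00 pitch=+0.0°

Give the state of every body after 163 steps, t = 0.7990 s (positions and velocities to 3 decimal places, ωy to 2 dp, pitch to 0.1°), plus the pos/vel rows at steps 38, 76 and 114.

State at t = 0.7990 s:
  b1     pos=(+0.000,+0.025) vel=(+0.000,+0.000) ωy=+0.00 pitch=+0.0°
  b2     pos=(-0.068,+0.036) vel=(+0.000,+0.000) ωy=+0.00 pitch=-90.0°
  b3     pos=(-0.231,+0.025) vel=(+0.000,+0.000) ωy=+0.00 pitch=+180.0°

Key-timestep trajectory:
   step    t(s)  b1.x    b1.z    b1.vx   b1.vz   b2.x    b2.z    b2.vx   b2.vz   b3.x    b3.z    b3.vx   b3.vz 
     38  0.1863   +0.000  +0.025  +0.002  +0.000   -0.039  +0.077  -0.163  +0.001   -0.095  +0.107  -0.350  -0.332
     76  0.3725   +0.000  +0.025  +0.000  +0.000   -0.067  +0.036  +0.016  +0.036   -0.163  +0.055  -0.221  +0.077
    114  0.5588   +0.000  +0.025  +0.000  +0.000   -0.068  +0.036  +0.000  +0.000   -0.194  +0.054  -0.237  -0.067


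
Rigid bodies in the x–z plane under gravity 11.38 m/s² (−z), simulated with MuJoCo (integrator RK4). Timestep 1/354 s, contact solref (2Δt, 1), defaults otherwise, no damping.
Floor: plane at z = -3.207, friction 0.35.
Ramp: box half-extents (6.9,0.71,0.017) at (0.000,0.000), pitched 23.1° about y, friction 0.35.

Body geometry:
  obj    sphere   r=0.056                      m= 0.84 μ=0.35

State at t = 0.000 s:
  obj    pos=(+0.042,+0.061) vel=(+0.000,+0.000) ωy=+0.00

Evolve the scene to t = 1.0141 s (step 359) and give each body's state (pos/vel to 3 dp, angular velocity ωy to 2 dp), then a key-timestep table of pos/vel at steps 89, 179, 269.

State at t = 1.0141 s:
  obj    pos=(+1.551,-0.582) vel=(+2.975,-1.269) ωy=+57.75

Key-timestep trajectory:
   step    t(s)  obj.x    obj.z    obj.vx   obj.vz 
     89  0.2514   +0.135  +0.022  +0.738  -0.315
    179  0.5056   +0.417  -0.099  +1.483  -0.633
    269  0.7599   +0.889  -0.300  +2.229  -0.951


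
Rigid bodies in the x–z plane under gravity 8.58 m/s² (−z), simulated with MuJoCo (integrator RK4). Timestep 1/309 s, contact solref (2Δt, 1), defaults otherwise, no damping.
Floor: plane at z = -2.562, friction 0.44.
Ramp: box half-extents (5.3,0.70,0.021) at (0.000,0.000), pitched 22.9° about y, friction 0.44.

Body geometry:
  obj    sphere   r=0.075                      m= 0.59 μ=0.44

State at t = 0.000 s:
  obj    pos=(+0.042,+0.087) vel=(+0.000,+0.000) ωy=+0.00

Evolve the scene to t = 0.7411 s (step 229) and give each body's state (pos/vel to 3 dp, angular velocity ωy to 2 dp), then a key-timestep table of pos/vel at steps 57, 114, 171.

State at t = 0.7411 s:
  obj    pos=(+0.645,-0.168) vel=(+1.628,-0.688) ωy=+23.56

Key-timestep trajectory:
   step    t(s)  obj.x    obj.z    obj.vx   obj.vz 
     57  0.1845   +0.079  +0.071  +0.405  -0.171
    114  0.3689   +0.191  +0.023  +0.811  -0.342
    171  0.5534   +0.378  -0.056  +1.216  -0.514


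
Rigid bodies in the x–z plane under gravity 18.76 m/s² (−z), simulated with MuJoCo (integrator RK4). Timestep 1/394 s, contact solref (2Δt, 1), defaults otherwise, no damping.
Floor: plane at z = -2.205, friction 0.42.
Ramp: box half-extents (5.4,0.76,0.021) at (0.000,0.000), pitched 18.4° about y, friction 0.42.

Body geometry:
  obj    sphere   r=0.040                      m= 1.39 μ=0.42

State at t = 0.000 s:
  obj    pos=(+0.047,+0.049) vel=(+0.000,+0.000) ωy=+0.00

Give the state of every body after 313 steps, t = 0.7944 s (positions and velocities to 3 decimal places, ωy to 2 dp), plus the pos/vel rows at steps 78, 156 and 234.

State at t = 0.7944 s:
  obj    pos=(+1.313,-0.373) vel=(+3.188,-1.061) ωy=+84.00

Key-timestep trajectory:
   step    t(s)  obj.x    obj.z    obj.vx   obj.vz 
     78  0.1980   +0.126  +0.022  +0.795  -0.264
    156  0.3959   +0.362  -0.056  +1.589  -0.529
    234  0.5939   +0.755  -0.187  +2.384  -0.793


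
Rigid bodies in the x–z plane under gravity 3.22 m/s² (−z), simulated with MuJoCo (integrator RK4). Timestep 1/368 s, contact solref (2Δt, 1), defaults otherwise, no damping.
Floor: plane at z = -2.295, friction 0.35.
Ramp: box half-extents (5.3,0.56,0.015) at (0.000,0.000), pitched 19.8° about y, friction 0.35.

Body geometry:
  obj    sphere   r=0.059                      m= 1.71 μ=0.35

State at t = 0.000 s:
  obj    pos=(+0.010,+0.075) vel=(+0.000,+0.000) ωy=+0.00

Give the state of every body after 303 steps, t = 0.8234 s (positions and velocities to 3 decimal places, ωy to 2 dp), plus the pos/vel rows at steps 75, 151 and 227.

State at t = 0.8234 s:
  obj    pos=(+0.259,-0.014) vel=(+0.604,-0.217) ωy=+10.87

Key-timestep trajectory:
   step    t(s)  obj.x    obj.z    obj.vx   obj.vz 
     75  0.2038   +0.025  +0.070  +0.149  -0.054
    151  0.4103   +0.072  +0.053  +0.301  -0.108
    227  0.6168   +0.149  +0.025  +0.452  -0.163


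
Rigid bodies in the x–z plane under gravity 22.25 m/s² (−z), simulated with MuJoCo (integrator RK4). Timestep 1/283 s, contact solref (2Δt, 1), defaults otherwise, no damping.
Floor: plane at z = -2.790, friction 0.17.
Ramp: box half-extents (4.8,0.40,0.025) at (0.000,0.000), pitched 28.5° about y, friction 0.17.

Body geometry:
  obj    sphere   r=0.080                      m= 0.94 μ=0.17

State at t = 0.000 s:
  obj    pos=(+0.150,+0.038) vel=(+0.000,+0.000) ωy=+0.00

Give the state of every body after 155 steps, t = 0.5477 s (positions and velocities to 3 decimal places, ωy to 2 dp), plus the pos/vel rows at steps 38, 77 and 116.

State at t = 0.5477 s:
  obj    pos=(+1.150,-0.505) vel=(+3.651,-1.982) ωy=+51.90

Key-timestep trajectory:
   step    t(s)  obj.x    obj.z    obj.vx   obj.vz 
     38  0.1343   +0.210  +0.005  +0.895  -0.486
     77  0.2721   +0.397  -0.096  +1.814  -0.985
    116  0.4099   +0.710  -0.266  +2.732  -1.483


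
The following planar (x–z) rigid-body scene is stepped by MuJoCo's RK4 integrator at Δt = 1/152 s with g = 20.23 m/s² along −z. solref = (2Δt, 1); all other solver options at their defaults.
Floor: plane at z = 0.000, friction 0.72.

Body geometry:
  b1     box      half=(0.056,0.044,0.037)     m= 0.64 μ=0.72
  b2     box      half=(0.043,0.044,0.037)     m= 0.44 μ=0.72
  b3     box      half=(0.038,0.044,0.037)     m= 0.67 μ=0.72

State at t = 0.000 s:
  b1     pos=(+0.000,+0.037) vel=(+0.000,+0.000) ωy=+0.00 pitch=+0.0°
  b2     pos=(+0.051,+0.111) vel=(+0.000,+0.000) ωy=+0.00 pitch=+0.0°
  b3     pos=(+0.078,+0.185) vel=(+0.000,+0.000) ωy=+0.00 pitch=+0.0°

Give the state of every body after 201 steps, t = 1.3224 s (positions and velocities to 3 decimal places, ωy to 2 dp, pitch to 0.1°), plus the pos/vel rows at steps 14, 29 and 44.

State at t = 1.3224 s:
  b1     pos=(+0.000,+0.037) vel=(+0.000,+0.000) ωy=+0.00 pitch=+0.0°
  b2     pos=(+0.099,+0.043) vel=(+0.000,+0.000) ωy=+0.00 pitch=+90.0°
  b3     pos=(+0.205,+0.038) vel=(+0.000,+0.000) ωy=+0.00 pitch=+90.0°

Key-timestep trajectory:
   step    t(s)  b1.x    b1.z    b1.vx   b1.vz   b2.x    b2.z    b2.vx   b2.vz   b3.x    b3.z    b3.vx   b3.vz 
     14  0.0921   +0.000  +0.037  -0.002  +0.001   +0.055  +0.111  +0.107  +0.004   +0.091  +0.181  +0.317  -0.101
     29  0.1908   +0.000  +0.037  -0.001  +0.000   +0.078  +0.104  +0.363  -0.231   +0.148  +0.139  +0.797  -1.017
     44  0.2895   +0.000  +0.037  +0.000  +0.000   +0.102  +0.039  -0.166  +0.173   +0.206  +0.033  -0.062  +0.247


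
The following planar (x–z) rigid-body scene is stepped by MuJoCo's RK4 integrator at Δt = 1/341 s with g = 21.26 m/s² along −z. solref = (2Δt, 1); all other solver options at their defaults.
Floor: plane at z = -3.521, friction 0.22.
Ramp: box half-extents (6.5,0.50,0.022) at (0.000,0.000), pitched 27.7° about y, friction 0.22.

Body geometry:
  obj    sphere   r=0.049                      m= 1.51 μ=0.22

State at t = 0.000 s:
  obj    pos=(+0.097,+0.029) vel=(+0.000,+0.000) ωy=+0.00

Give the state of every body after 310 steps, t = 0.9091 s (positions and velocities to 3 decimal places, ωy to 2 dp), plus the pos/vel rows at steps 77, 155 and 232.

State at t = 0.9091 s:
  obj    pos=(+2.680,-1.327) vel=(+5.682,-2.983) ωy=+130.94

Key-timestep trajectory:
   step    t(s)  obj.x    obj.z    obj.vx   obj.vz 
     77  0.2258   +0.257  -0.054  +1.412  -0.741
    155  0.4545   +0.743  -0.310  +2.841  -1.492
    232  0.6804   +1.544  -0.730  +4.252  -2.233


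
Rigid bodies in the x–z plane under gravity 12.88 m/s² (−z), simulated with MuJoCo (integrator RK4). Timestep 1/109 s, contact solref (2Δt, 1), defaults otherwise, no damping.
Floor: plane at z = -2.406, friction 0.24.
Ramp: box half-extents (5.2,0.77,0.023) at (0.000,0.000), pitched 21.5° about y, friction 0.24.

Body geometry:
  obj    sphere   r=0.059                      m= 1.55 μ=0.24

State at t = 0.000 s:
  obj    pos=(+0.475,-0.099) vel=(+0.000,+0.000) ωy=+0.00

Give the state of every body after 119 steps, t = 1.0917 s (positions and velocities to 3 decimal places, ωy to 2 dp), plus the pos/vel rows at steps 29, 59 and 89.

State at t = 1.0917 s:
  obj    pos=(+2.345,-0.836) vel=(+3.425,-1.349) ωy=+62.38

Key-timestep trajectory:
   step    t(s)  obj.x    obj.z    obj.vx   obj.vz 
     29  0.2661   +0.586  -0.143  +0.835  -0.329
     59  0.5413   +0.935  -0.280  +1.698  -0.669
     89  0.8165   +1.521  -0.511  +2.562  -1.009


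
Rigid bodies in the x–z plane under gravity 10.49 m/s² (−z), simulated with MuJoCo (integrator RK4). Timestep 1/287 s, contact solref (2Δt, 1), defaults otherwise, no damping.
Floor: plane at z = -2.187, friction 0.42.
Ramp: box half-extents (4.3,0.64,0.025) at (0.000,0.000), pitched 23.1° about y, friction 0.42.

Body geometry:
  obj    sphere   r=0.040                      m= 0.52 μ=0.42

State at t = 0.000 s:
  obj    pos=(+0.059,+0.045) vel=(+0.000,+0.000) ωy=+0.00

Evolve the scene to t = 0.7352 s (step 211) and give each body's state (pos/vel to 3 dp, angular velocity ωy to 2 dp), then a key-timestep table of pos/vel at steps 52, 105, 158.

State at t = 0.7352 s:
  obj    pos=(+0.790,-0.266) vel=(+1.988,-0.848) ωy=+54.02

Key-timestep trajectory:
   step    t(s)  obj.x    obj.z    obj.vx   obj.vz 
     52  0.1812   +0.104  +0.026  +0.490  -0.209
    105  0.3659   +0.240  -0.032  +0.989  -0.422
    158  0.5505   +0.469  -0.129  +1.489  -0.635


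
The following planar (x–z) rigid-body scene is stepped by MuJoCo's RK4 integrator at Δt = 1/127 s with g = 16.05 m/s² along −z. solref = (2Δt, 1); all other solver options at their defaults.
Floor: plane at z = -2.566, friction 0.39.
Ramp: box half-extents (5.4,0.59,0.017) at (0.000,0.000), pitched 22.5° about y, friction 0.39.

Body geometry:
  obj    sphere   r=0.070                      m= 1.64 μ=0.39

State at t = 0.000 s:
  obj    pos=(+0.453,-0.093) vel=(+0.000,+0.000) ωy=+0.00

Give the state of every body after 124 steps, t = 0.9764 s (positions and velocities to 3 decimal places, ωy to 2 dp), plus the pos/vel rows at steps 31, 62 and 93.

State at t = 0.9764 s:
  obj    pos=(+2.385,-0.894) vel=(+3.957,-1.639) ωy=+61.18

Key-timestep trajectory:
   step    t(s)  obj.x    obj.z    obj.vx   obj.vz 
     31  0.2441   +0.574  -0.144  +0.990  -0.410
     62  0.4882   +0.936  -0.294  +1.979  -0.820
     93  0.7323   +1.540  -0.544  +2.968  -1.229


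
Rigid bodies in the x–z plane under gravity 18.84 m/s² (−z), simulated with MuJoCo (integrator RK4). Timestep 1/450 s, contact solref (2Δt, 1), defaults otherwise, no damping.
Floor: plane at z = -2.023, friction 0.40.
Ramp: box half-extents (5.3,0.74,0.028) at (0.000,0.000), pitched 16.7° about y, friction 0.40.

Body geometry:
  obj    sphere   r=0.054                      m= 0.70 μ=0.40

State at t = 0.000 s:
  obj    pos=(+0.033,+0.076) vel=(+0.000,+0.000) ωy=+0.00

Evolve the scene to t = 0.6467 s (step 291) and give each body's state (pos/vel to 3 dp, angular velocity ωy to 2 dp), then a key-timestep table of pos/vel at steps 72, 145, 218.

State at t = 0.6467 s:
  obj    pos=(+0.807,-0.157) vel=(+2.395,-0.719) ωy=+46.30

Key-timestep trajectory:
   step    t(s)  obj.x    obj.z    obj.vx   obj.vz 
     72  0.1600   +0.080  +0.061  +0.593  -0.178
    145  0.3222   +0.225  +0.018  +1.194  -0.358
    218  0.4844   +0.468  -0.055  +1.794  -0.538


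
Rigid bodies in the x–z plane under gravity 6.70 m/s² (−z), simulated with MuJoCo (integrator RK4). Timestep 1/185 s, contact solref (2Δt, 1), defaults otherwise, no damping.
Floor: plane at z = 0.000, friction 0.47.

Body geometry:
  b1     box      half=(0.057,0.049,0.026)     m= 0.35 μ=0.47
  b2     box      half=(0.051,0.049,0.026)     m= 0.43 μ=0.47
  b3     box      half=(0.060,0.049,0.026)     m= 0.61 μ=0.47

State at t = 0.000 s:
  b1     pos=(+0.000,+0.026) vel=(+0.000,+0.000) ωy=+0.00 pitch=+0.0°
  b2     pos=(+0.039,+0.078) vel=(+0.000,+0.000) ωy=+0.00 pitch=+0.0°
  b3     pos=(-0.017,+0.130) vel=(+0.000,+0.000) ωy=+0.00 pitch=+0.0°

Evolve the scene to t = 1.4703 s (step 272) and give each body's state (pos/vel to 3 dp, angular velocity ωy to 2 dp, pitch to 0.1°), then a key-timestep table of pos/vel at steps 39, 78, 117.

State at t = 1.4703 s:
  b1     pos=(+0.000,+0.026) vel=(+0.000,+0.000) ωy=+0.00 pitch=+0.0°
  b2     pos=(+0.039,+0.078) vel=(+0.000,+0.000) ωy=+0.00 pitch=+0.0°
  b3     pos=(-0.157,+0.026) vel=(+0.000,+0.000) ωy=+0.00 pitch=+180.0°

Key-timestep trajectory:
   step    t(s)  b1.x    b1.z    b1.vx   b1.vz   b2.x    b2.z    b2.vx   b2.vz   b3.x    b3.z    b3.vx   b3.vz 
     39  0.2108   +0.000  +0.026  +0.000  +0.000   +0.039  +0.078  +0.001  +0.000   -0.028  +0.125  -0.123  -0.097
     78  0.4216   +0.000  +0.026  +0.000  +0.000   +0.039  +0.078  +0.000  +0.000   -0.057  +0.117  -0.124  -0.006
    117  0.6324   +0.000  +0.026  +0.000  +0.000   +0.039  +0.078  +0.000  +0.000   -0.103  +0.096  -0.336  -0.338


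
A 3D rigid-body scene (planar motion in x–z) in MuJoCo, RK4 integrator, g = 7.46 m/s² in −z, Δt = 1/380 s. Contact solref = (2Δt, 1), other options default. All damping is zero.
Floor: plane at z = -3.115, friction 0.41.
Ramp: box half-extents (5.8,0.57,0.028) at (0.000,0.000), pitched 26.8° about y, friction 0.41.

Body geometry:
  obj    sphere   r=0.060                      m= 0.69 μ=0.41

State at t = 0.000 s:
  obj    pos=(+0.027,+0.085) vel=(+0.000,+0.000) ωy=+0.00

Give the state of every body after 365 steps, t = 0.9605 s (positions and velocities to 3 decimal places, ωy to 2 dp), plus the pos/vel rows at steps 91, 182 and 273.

State at t = 0.9605 s:
  obj    pos=(+1.016,-0.415) vel=(+2.060,-1.041) ωy=+38.46

Key-timestep trajectory:
   step    t(s)  obj.x    obj.z    obj.vx   obj.vz 
     91  0.2395   +0.088  +0.054  +0.514  -0.259
    182  0.4789   +0.273  -0.039  +1.027  -0.519
    273  0.7184   +0.580  -0.195  +1.541  -0.778


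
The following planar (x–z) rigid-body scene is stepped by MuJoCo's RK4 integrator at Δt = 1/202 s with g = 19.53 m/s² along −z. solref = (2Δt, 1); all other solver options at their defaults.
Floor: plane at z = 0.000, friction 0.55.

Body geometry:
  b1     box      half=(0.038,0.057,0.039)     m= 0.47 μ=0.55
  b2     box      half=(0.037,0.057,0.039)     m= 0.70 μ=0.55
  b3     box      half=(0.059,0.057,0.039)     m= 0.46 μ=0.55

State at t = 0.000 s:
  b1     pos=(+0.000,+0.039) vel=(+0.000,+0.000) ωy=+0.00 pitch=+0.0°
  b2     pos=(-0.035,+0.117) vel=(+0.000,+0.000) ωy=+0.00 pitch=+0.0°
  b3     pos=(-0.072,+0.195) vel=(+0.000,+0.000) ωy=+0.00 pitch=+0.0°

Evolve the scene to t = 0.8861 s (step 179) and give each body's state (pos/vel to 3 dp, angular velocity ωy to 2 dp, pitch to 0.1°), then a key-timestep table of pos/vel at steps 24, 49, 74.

State at t = 0.8861 s:
  b1     pos=(+0.000,+0.039) vel=(+0.000,+0.000) ωy=+0.00 pitch=+0.0°
  b2     pos=(-0.085,+0.037) vel=(+0.000,+0.000) ωy=+0.00 pitch=-90.0°
  b3     pos=(-0.304,+0.039) vel=(+0.000,+0.000) ωy=+0.00 pitch=+180.0°

Key-timestep trajectory:
   step    t(s)  b1.x    b1.z    b1.vx   b1.vz   b2.x    b2.z    b2.vx   b2.vz   b3.x    b3.z    b3.vx   b3.vz 
     24  0.1188   +0.000  +0.039  +0.002  +0.000   -0.044  +0.117  -0.188  -0.030   -0.099  +0.183  -0.518  -0.295
     49  0.2426   +0.000  +0.039  +0.000  +0.000   -0.086  +0.063  -0.406  -1.338   -0.192  +0.059  -1.146  -0.272
     74  0.3663   +0.000  +0.039  +0.000  +0.000   -0.085  +0.037  +0.000  +0.000   -0.277  +0.061  -0.712  -0.416


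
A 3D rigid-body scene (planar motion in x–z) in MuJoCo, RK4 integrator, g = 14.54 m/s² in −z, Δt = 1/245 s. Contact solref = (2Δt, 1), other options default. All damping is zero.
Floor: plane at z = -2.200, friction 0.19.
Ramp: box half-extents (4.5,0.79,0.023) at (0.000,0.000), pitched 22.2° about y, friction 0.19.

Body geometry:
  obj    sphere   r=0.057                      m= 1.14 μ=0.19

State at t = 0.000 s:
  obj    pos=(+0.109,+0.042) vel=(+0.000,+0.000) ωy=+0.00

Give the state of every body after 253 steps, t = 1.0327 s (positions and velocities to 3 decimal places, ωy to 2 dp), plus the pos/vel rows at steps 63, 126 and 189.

State at t = 1.0327 s:
  obj    pos=(+2.046,-0.749) vel=(+3.752,-1.531) ωy=+71.08

Key-timestep trajectory:
   step    t(s)  obj.x    obj.z    obj.vx   obj.vz 
     63  0.2571   +0.229  -0.007  +0.934  -0.381
    126  0.5143   +0.590  -0.154  +1.869  -0.763
    189  0.7714   +1.190  -0.399  +2.803  -1.144


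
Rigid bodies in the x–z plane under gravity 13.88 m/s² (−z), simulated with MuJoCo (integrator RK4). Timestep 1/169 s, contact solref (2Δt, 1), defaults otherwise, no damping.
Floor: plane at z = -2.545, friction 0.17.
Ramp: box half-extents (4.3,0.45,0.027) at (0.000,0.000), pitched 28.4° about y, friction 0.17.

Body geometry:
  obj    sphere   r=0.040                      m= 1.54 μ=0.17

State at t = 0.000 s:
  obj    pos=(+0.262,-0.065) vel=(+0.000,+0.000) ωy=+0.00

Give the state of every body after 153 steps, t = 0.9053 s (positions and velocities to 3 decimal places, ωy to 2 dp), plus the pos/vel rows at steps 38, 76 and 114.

State at t = 0.9053 s:
  obj    pos=(+1.962,-0.985) vel=(+3.756,-2.031) ωy=+106.68

Key-timestep trajectory:
   step    t(s)  obj.x    obj.z    obj.vx   obj.vz 
     38  0.2249   +0.367  -0.122  +0.933  -0.504
     76  0.4497   +0.681  -0.292  +1.866  -1.009
    114  0.6746   +1.206  -0.576  +2.798  -1.513
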